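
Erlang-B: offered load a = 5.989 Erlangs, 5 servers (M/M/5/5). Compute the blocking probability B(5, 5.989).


B(c,a) = (a^c/c!) / Σ_{k=0}^{c} a^k/k!
a^5/5! = 64.208174
Σ terms (k=0..5): 1.00000 + 5.98900 + 17.93406 + 35.80236 + 53.60509 + 64.20817 = 178.538685
B = 64.208174/178.538685 = 0.359632

Final: 0.359632


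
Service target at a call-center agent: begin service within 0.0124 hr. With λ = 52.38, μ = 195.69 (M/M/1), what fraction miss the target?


ρ = 52.38/195.69 = 0.2677
P(Wq > t) = ρ·e^{−(μ−λ)t} = 0.2677·e^{−1.7770}
= 0.2677·0.169137 = 0.045273

Final: 0.045273


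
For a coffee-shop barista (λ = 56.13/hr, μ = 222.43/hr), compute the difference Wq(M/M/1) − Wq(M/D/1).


ρ = 56.13/222.43 = 0.2523
Wq(M/M/1) = ρ/(μ−λ) = 0.2523/166.30 = 0.001517 hr
Wq(M/D/1) = ρ/(2(μ−λ)) = 0.0007587 hr
Savings = 0.001517 − 0.0007587 = 0.0007587 hr

Final: 0.0007587 hr


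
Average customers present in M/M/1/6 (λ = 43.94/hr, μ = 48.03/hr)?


ρ = 43.94/48.03 = 0.9148
L = ρ[1 − (K+1)ρ^K + Kρ^(K+1)] / [(1−ρ)(1−ρ^(K+1))]
Numerator: 0.9148·(1 − 7·0.586253 + 6·0.536330) = 0.104487
Denominator: (0.08516)·(0.463670) = 0.039484
L = 0.104487/0.039484 = 2.6463

Final: 2.6463


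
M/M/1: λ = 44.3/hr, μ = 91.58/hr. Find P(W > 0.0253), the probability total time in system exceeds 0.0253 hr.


W ~ Exponential(μ−λ) for M/M/1.
μ − λ = 91.58 − 44.3 = 47.2800
P(W > t) = e^{−(μ−λ)t} = e^{−1.1962} = 0.302346

Final: 0.302346


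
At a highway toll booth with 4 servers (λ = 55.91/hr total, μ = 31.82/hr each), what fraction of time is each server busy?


ρ = λ/(cμ) = 55.91/(4·31.82) = 55.91/127.28 = 0.4393

Final: 0.4393


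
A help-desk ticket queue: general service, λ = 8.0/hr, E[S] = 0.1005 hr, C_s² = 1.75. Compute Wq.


ρ = λ·E[S] = 8.0·0.1005 = 0.8040
E[S²] = E[S]²(1+C_s²) = 0.1005²·(1+1.75) = 0.027776
Wq = λ·E[S²]/(2(1−ρ)) = 8.0·0.027776/(2·0.1960) = 0.56685 hr

Final: 0.56685 hr


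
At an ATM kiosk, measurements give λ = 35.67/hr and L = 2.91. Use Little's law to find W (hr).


W = L/λ = 2.91/35.67 = 0.08158 hr

Final: 0.08158 hr


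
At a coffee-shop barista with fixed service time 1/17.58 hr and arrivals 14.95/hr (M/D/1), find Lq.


ρ = 14.95/17.58 = 0.8504
M/D/1: Lq = ρ²/(2(1−ρ)) = 0.7232/(2·0.1496) = 2.41701

Final: 2.41701


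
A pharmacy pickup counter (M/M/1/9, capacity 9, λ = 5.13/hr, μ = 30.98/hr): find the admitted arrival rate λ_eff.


ρ = 0.1656; P_K = (1−ρ)ρ^9/(1−ρ^10) = 0.00000007811
λ_eff = λ(1 − P_K) = 5.13·(1 − 0.00000007811) = 5.13·1.000000 = 5.1300 /hr

Final: 5.1300 /hr


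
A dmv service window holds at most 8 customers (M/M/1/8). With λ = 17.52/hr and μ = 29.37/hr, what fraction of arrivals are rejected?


ρ = λ/μ = 17.52/29.37 = 0.5965
P_K = (1−ρ)ρ^K/(1−ρ^(K+1)) = (0.4035·0.016034)/(1 − 0.009565)
= 0.006469/0.990435 = 0.006532

Final: 0.006532


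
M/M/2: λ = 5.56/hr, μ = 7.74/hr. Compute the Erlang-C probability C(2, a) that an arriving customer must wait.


a = λ/μ = 0.7183; ρ = a/2 = 0.3592
P₀ = 0.471483 (from M/M/c formula)
C(c,a) = [a^c/(c!(1−ρ))]·P₀ = [0.51602/(2·0.6408)]·0.471483
= 0.40262·0.471483 = 0.189829

Final: 0.189829


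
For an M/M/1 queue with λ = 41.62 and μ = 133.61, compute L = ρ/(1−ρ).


ρ = λ/μ = 41.62/133.61 = 0.3115
L = ρ/(1−ρ) = 0.3115/(1 − 0.3115) = 0.3115/0.6885 = 0.4524

Final: 0.4524


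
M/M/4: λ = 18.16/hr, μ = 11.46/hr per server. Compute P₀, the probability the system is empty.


a = λ/μ = 18.16/11.46 = 1.5846; ρ = a/c = 0.3962
Σ_{k=0}^{3} a^k/k! (terms k=0..3) = 1.00000 + 1.58464 + 1.25555 + 0.66320 = 4.50338
Tail: a^4/(4!(1−ρ)) = 6.30558/(24·0.6038) = 0.43510
P₀ = 1/(4.50338 + 0.43510) = 1/4.93849 = 0.202491

Final: 0.202491


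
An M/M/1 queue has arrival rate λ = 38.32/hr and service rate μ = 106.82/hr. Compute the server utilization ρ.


ρ = λ/μ = 38.32/106.82 = 0.3587

Final: 0.3587


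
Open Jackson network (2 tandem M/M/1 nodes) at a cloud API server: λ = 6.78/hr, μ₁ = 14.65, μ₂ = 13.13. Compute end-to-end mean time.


Each node sees arrival rate λ = 6.78/hr (tandem ⇒ throughput preserved).
W₁ = 1/(μ₁−λ) = 1/(14.65−6.78) = 0.12706 hr
W₂ = 1/(μ₂−λ) = 1/(13.13−6.78) = 0.15748 hr
W_total = W₁ + W₂ = 0.12706 + 0.15748 = 0.28455 hr

Final: 0.28455 hr


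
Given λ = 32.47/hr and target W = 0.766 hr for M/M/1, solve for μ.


W = 1/(μ−λ) ⇒ μ − λ = 1/W = 1/0.766 = 1.3055
μ = λ + 1/W = 32.47 + 1.3055 = 33.7755 per hr

Final: 33.7755 /hr


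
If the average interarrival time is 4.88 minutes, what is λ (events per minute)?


λ = 1/(interarrival time) in consistent units.
1 minute = 1 min, so λ = 1/4.88 = 0.2049 per minute

Final: 0.2049 /min


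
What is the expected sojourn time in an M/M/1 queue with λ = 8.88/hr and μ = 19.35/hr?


W = 1/(μ−λ) = 1/(19.35 − 8.88) = 1/10.47 = 0.09551 hr

Final: 0.09551 hr


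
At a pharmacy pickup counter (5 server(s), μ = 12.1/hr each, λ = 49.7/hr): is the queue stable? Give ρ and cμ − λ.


Total capacity cμ = 5·12.1 = 60.50/hr
ρ = λ/(cμ) = 49.7/60.50 = 0.8215
Stable ⇔ ρ < 1: YES
Spare capacity = cμ − λ = 60.50 − 49.7 = 10.80/hr

Final: ρ = 0.8215; stable; margin = 10.80/hr


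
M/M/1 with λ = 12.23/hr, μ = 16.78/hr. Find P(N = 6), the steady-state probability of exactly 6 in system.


ρ = 12.23/16.78 = 0.7288
P_n = (1−ρ)·ρ^n = (1 − 0.7288)·0.7288^6 = 0.2712·0.149902 = 0.040647

Final: 0.040647


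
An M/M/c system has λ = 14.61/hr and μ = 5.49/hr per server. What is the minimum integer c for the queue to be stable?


Stability requires cμ > λ ⇔ c > λ/μ.
λ/μ = 14.61/5.49 = 2.6612
Minimum integer c = ⌊2.6612⌋ + 1 = 3
Check: 3·5.49 = 16.47 > 14.61, while 2·5.49 = 10.98 ≤ 14.61

Final: 3 servers


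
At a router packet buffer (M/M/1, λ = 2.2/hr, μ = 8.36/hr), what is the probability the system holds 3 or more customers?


ρ = 2.2/8.36 = 0.2632
P(N ≥ n) = ρ^n = 0.2632^3 = 0.018224

Final: 0.018224


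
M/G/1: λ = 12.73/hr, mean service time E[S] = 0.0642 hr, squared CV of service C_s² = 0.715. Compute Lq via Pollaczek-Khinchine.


ρ = λ·E[S] = 12.73·0.0642 = 0.8173
Lq = ρ²(1+C_s²)/(2(1−ρ)) = 0.6679·(1+0.715)/(2·0.1827)
= 0.6679·1.7150/0.3655 = 3.13431

Final: 3.13431


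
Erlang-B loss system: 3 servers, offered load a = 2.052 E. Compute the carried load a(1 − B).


B(3,2.052) = 0.218277 (Erlang-B)
Carried load = a(1 − B) = 2.052·(1 − 0.218277) = 2.052·0.781723 = 1.6041 E

Final: 1.6041 Erlangs


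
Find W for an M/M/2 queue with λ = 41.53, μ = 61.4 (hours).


a = 0.6764; ρ = 0.3382; P₀ = 0.494554
Lq = P₀·a^c·ρ/(c!(1−ρ)²) = 0.08735
Wq = Lq/λ = 0.08735/41.53 = 0.002103 hr
W = Wq + 1/μ = 0.002103 + 0.01629 = 0.01839 hr

Final: 0.01839 hr


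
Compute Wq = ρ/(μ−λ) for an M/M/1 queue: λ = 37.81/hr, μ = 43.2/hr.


ρ = 37.81/43.2 = 0.8752
Wq = ρ/(μ−λ) = 0.8752/(43.2 − 37.81) = 0.8752/5.39 = 0.1624 hr

Final: 0.1624 hr


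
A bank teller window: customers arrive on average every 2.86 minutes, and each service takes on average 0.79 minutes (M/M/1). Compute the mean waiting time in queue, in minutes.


λ = 60/2.86 = 20.9790 /hr
μ = 60/0.79 = 75.9494 /hr
ρ = λ/μ = 20.9790/75.9494 = 0.2762
Wq = ρ/(μ−λ) = 0.2762/(75.9494−20.9790) = 0.005025 hr
In minutes: 0.005025·60 = 0.3015 min

Final: 0.3015 min


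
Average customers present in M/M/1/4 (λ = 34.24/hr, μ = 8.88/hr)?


ρ = 34.24/8.88 = 3.8559
L = ρ[1 − (K+1)ρ^K + Kρ^(K+1)] / [(1−ρ)(1−ρ^(K+1))]
Numerator: 3.8559·(1 − 5·221.046255 + 4·852.322496) = 8887.974122
Denominator: (-2.8559)·(-851.322496) = 2431.254335
L = 8887.974122/2431.254335 = 3.6557

Final: 3.6557


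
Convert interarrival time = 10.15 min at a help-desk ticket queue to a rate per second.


λ = 1/(interarrival time) in consistent units.
1 second = 0.0166667 min, so λ = 0.0166667/10.15 = 0.001642 per second

Final: 0.001642 /sec


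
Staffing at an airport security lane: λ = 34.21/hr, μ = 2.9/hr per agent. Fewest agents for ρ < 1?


Stability requires cμ > λ ⇔ c > λ/μ.
λ/μ = 34.21/2.9 = 11.7966
Minimum integer c = ⌊11.7966⌋ + 1 = 12
Check: 12·2.9 = 34.80 > 34.21, while 11·2.9 = 31.90 ≤ 34.21

Final: 12 servers


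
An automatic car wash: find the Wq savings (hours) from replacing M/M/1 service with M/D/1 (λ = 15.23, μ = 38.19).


ρ = 15.23/38.19 = 0.3988
Wq(M/M/1) = ρ/(μ−λ) = 0.3988/22.96 = 0.01737 hr
Wq(M/D/1) = ρ/(2(μ−λ)) = 0.008685 hr
Savings = 0.01737 − 0.008685 = 0.008685 hr

Final: 0.008685 hr


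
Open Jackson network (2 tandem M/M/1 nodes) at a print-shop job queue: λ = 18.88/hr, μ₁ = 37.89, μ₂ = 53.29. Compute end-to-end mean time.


Each node sees arrival rate λ = 18.88/hr (tandem ⇒ throughput preserved).
W₁ = 1/(μ₁−λ) = 1/(37.89−18.88) = 0.05260 hr
W₂ = 1/(μ₂−λ) = 1/(53.29−18.88) = 0.02906 hr
W_total = W₁ + W₂ = 0.05260 + 0.02906 = 0.08167 hr

Final: 0.08167 hr


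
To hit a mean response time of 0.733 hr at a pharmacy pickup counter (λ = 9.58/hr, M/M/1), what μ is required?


W = 1/(μ−λ) ⇒ μ − λ = 1/W = 1/0.733 = 1.3643
μ = λ + 1/W = 9.58 + 1.3643 = 10.9443 per hr

Final: 10.9443 /hr


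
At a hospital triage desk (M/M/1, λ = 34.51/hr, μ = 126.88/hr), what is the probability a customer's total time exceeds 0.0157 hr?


W ~ Exponential(μ−λ) for M/M/1.
μ − λ = 126.88 − 34.51 = 92.3700
P(W > t) = e^{−(μ−λ)t} = e^{−1.4502} = 0.234521

Final: 0.234521


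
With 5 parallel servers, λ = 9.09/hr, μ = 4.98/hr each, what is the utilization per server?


ρ = λ/(cμ) = 9.09/(5·4.98) = 9.09/24.90 = 0.3651

Final: 0.3651


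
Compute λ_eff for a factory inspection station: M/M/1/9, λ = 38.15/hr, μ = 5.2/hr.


ρ = 7.3365; P_K = (1−ρ)ρ^9/(1−ρ^10) = 0.863696
λ_eff = λ(1 − P_K) = 38.15·(1 − 0.863696) = 38.15·0.136304 = 5.2000 /hr

Final: 5.2000 /hr


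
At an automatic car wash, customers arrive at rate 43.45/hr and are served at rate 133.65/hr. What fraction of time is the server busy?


ρ = λ/μ = 43.45/133.65 = 0.3251

Final: 0.3251


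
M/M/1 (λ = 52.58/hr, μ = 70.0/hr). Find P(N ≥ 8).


ρ = 52.58/70.0 = 0.7511
P(N ≥ n) = ρ^n = 0.7511^8 = 0.101340

Final: 0.101340


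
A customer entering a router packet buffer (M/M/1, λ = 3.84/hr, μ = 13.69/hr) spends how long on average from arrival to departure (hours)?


W = 1/(μ−λ) = 1/(13.69 − 3.84) = 1/9.85 = 0.1015 hr

Final: 0.1015 hr


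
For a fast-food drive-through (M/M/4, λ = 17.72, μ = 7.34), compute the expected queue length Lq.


a = λ/μ = 2.4142; ρ = a/4 = 0.6035
P₀ = 0.081677
Lq = P₀·a^c·ρ / (c!·(1−ρ)²) = 0.081677·33.96805·0.6035/(24·0.15718)
= 0.44389

Final: 0.44389


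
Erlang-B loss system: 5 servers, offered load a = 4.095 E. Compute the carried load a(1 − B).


B(5,4.095) = 0.207538 (Erlang-B)
Carried load = a(1 − B) = 4.095·(1 − 0.207538) = 4.095·0.792462 = 3.2451 E

Final: 3.2451 Erlangs


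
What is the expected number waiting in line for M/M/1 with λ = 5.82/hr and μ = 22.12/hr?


ρ = 5.82/22.12 = 0.2631
Lq = ρ²/(1−ρ) = 0.06923/0.7369 = 0.09394

Final: 0.09394


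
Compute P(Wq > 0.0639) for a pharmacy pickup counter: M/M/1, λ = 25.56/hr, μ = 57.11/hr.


ρ = 25.56/57.11 = 0.4476
P(Wq > t) = ρ·e^{−(μ−λ)t} = 0.4476·e^{−2.0160}
= 0.4476·0.133181 = 0.059606

Final: 0.059606


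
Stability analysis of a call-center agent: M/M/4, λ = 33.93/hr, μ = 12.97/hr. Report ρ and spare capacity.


Total capacity cμ = 4·12.97 = 51.88/hr
ρ = λ/(cμ) = 33.93/51.88 = 0.6540
Stable ⇔ ρ < 1: YES
Spare capacity = cμ − λ = 51.88 − 33.93 = 17.95/hr

Final: ρ = 0.6540; stable; margin = 17.95/hr


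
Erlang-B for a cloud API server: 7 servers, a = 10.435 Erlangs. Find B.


B(c,a) = (a^c/c!) / Σ_{k=0}^{c} a^k/k!
a^7/7! = 2673.108811
Σ terms (k=0..7): 1.00000 + 10.43500 + 54.44461 + 189.37651 + 494.03597 + 1031.05307 + 1793.17314 + 2673.10881 = 6246.627114
B = 2673.108811/6246.627114 = 0.427928

Final: 0.427928


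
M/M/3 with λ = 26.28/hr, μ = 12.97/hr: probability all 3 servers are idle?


a = λ/μ = 26.28/12.97 = 2.0262; ρ = a/c = 0.6754
Σ_{k=0}^{2} a^k/k! (terms k=0..2) = 1.00000 + 2.02621 + 2.05277 = 5.07899
Tail: a^3/(3!(1−ρ)) = 8.31871/(6·0.3246) = 4.27133
P₀ = 1/(5.07899 + 4.27133) = 1/9.35031 = 0.106948

Final: 0.106948


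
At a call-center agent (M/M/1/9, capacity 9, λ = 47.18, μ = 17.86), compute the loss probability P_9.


ρ = λ/μ = 47.18/17.86 = 2.6417
P_K = (1−ρ)ρ^K/(1−ρ^(K+1)) = (-1.6417·6264.527759)/(1 − 16548.735703)
= -10284.207944/-16547.735703 = 0.621487

Final: 0.621487


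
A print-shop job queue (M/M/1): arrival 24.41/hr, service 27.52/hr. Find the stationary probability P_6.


ρ = 24.41/27.52 = 0.8870
P_n = (1−ρ)·ρ^n = (1 − 0.8870)·0.8870^6 = 0.1130·0.486986 = 0.055034

Final: 0.055034


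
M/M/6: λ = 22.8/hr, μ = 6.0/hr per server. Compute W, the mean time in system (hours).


a = 3.8000; ρ = 0.6333; P₀ = 0.020894
Lq = P₀·a^c·ρ/(c!(1−ρ)²) = 0.41160
Wq = Lq/λ = 0.41160/22.8 = 0.01805 hr
W = Wq + 1/μ = 0.01805 + 0.16667 = 0.18472 hr

Final: 0.18472 hr


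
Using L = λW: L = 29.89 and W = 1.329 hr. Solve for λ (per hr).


λ = L/W = 29.89/1.329 = 22.4906 /hr

Final: 22.4906 /hr


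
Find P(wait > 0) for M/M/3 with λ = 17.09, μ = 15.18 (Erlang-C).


a = λ/μ = 1.1258; ρ = a/3 = 0.3753
P₀ = 0.318446 (from M/M/c formula)
C(c,a) = [a^c/(c!(1−ρ))]·P₀ = [1.42696/(6·0.6247)]·0.318446
= 0.38069·0.318446 = 0.121229

Final: 0.121229


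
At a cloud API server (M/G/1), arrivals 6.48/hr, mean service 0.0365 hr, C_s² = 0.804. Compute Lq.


ρ = λ·E[S] = 6.48·0.0365 = 0.2365
Lq = ρ²(1+C_s²)/(2(1−ρ)) = 0.05594·(1+0.804)/(2·0.7635)
= 0.05594·1.8040/1.5270 = 0.06609

Final: 0.06609


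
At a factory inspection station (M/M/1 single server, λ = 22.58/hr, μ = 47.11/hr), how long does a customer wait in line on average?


ρ = 22.58/47.11 = 0.4793
Wq = ρ/(μ−λ) = 0.4793/(47.11 − 22.58) = 0.4793/24.53 = 0.01954 hr

Final: 0.01954 hr


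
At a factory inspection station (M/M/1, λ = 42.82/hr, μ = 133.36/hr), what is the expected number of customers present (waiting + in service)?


ρ = λ/μ = 42.82/133.36 = 0.3211
L = ρ/(1−ρ) = 0.3211/(1 − 0.3211) = 0.3211/0.6789 = 0.4729

Final: 0.4729


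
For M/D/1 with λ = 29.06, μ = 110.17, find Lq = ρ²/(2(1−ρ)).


ρ = 29.06/110.17 = 0.2638
M/D/1: Lq = ρ²/(2(1−ρ)) = 0.06958/(2·0.7362) = 0.04725

Final: 0.04725


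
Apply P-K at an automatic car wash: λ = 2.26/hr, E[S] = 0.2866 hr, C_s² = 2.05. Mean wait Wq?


ρ = λ·E[S] = 2.26·0.2866 = 0.6477
E[S²] = E[S]²(1+C_s²) = 0.2866²·(1+2.05) = 0.250526
Wq = λ·E[S²]/(2(1−ρ)) = 2.26·0.250526/(2·0.3523) = 0.80360 hr

Final: 0.80360 hr


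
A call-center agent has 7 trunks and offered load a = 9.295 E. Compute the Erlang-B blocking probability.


B(c,a) = (a^c/c!) / Σ_{k=0}^{c} a^k/k!
a^7/7! = 1189.365187
Σ terms (k=0..7): 1.00000 + 9.29500 + 43.19851 + 133.84339 + 311.01858 + 578.18354 + 895.70267 + 1189.36519 = 3161.606880
B = 1189.365187/3161.606880 = 0.376190

Final: 0.376190


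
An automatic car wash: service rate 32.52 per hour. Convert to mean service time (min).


Mean service time = 1/μ = 1/32.52 hour = 0.03075 hour
In minutes: 0.03075 × 60 = 1.8450 min

Final: 1.8450 min


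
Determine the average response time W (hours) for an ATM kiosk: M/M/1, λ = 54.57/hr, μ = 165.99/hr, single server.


W = 1/(μ−λ) = 1/(165.99 − 54.57) = 1/111.42 = 0.008975 hr

Final: 0.008975 hr


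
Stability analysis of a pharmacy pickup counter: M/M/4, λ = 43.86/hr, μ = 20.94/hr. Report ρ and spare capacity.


Total capacity cμ = 4·20.94 = 83.76/hr
ρ = λ/(cμ) = 43.86/83.76 = 0.5236
Stable ⇔ ρ < 1: YES
Spare capacity = cμ − λ = 83.76 − 43.86 = 39.90/hr

Final: ρ = 0.5236; stable; margin = 39.90/hr


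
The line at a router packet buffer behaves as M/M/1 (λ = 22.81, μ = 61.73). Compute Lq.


ρ = 22.81/61.73 = 0.3695
Lq = ρ²/(1−ρ) = 0.1365/0.6305 = 0.2166

Final: 0.2166


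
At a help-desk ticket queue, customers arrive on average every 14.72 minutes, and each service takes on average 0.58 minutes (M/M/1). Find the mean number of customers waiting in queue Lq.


λ = 60/14.72 = 4.0761 /hr
μ = 60/0.58 = 103.4483 /hr
ρ = λ/μ = 4.0761/103.4483 = 0.03940
Lq = ρ²/(1−ρ) = 0.001553/0.9606 = 0.001616

Final: 0.001616


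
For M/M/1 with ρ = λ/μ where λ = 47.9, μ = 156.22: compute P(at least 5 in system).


ρ = 47.9/156.22 = 0.3066
P(N ≥ n) = ρ^n = 0.3066^5 = 0.002710

Final: 0.002710


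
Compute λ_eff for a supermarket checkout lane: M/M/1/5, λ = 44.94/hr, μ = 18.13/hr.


ρ = 2.4788; P_K = (1−ρ)ρ^5/(1−ρ^6) = 0.599156
λ_eff = λ(1 − P_K) = 44.94·(1 − 0.599156) = 44.94·0.400844 = 18.0139 /hr

Final: 18.0139 /hr


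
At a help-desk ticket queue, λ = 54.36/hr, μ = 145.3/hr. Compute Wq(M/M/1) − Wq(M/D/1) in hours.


ρ = 54.36/145.3 = 0.3741
Wq(M/M/1) = ρ/(μ−λ) = 0.3741/90.94 = 0.004114 hr
Wq(M/D/1) = ρ/(2(μ−λ)) = 0.002057 hr
Savings = 0.004114 − 0.002057 = 0.002057 hr

Final: 0.002057 hr


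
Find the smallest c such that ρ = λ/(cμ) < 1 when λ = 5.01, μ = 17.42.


Stability requires cμ > λ ⇔ c > λ/μ.
λ/μ = 5.01/17.42 = 0.2876
Minimum integer c = ⌊0.2876⌋ + 1 = 1
Check: 1·17.42 = 17.42 > 5.01, while 0·17.42 = 0.00 ≤ 5.01

Final: 1 servers


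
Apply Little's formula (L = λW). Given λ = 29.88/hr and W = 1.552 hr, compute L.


L = λW = 29.88·1.552 = 46.3738

Final: 46.3738


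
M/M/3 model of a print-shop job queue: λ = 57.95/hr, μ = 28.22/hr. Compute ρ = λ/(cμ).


ρ = λ/(cμ) = 57.95/(3·28.22) = 57.95/84.66 = 0.6845

Final: 0.6845


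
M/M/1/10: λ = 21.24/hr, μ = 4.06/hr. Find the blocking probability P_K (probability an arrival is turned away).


ρ = λ/μ = 21.24/4.06 = 5.2315
P_K = (1−ρ)ρ^K/(1−ρ^(K+1)) = (-4.2315·15356236.369021)/(1 − 80336566.620197)
= -64980330.251176/-80336565.620197 = 0.808851

Final: 0.808851


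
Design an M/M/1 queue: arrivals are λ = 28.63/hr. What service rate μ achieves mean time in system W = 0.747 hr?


W = 1/(μ−λ) ⇒ μ − λ = 1/W = 1/0.747 = 1.3387
μ = λ + 1/W = 28.63 + 1.3387 = 29.9687 per hr

Final: 29.9687 /hr


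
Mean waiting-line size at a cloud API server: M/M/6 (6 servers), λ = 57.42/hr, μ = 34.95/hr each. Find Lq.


a = λ/μ = 1.6429; ρ = a/6 = 0.2738
P₀ = 0.193329
Lq = P₀·a^c·ρ / (c!·(1−ρ)²) = 0.193329·19.66509·0.2738/(720·0.52734)
= 0.002742

Final: 0.002742


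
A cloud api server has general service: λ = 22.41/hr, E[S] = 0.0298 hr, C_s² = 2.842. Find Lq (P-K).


ρ = λ·E[S] = 22.41·0.0298 = 0.6678
Lq = ρ²(1+C_s²)/(2(1−ρ)) = 0.4460·(1+2.842)/(2·0.3322)
= 0.4460·3.8420/0.6644 = 2.57910

Final: 2.57910


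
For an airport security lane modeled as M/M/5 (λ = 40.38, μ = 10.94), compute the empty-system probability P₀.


a = λ/μ = 40.38/10.94 = 3.6910; ρ = a/c = 0.7382
Σ_{k=0}^{4} a^k/k! (terms k=0..4) = 1.00000 + 3.69104 + 6.81190 + 8.38100 + 7.73365 = 27.61759
Tail: a^5/(5!(1−ρ)) = 685.08580/(120·0.2618) = 21.80761
P₀ = 1/(27.61759 + 21.80761) = 1/49.42520 = 0.020233

Final: 0.020233


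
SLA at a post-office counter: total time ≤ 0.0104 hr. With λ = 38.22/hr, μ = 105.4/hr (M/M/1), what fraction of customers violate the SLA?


W ~ Exponential(μ−λ) for M/M/1.
μ − λ = 105.4 − 38.22 = 67.1800
P(W > t) = e^{−(μ−λ)t} = e^{−0.6987} = 0.497245

Final: 0.497245


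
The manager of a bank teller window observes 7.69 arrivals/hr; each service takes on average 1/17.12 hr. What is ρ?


ρ = λ/μ = 7.69/17.12 = 0.4492

Final: 0.4492


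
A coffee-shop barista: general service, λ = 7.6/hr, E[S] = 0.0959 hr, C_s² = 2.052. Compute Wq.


ρ = λ·E[S] = 7.6·0.0959 = 0.7288
E[S²] = E[S]²(1+C_s²) = 0.0959²·(1+2.052) = 0.028069
Wq = λ·E[S²]/(2(1−ρ)) = 7.6·0.028069/(2·0.2712) = 0.39335 hr

Final: 0.39335 hr


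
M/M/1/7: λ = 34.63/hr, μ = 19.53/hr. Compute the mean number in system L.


ρ = 34.63/19.53 = 1.7732
L = ρ[1 − (K+1)ρ^K + Kρ^(K+1)] / [(1−ρ)(1−ρ^(K+1))]
Numerator: 1.7732·(1 − 8·55.112706 + 7·97.724169) = 432.950417
Denominator: (-0.7732)·(-96.724169) = 74.784176
L = 432.950417/74.784176 = 5.7893

Final: 5.7893


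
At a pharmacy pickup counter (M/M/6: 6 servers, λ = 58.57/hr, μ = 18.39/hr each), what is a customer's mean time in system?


a = 3.1849; ρ = 0.5308; P₀ = 0.040407
Lq = P₀·a^c·ρ/(c!(1−ρ)²) = 0.14123
Wq = Lq/λ = 0.14123/58.57 = 0.002411 hr
W = Wq + 1/μ = 0.002411 + 0.05438 = 0.05679 hr

Final: 0.05679 hr


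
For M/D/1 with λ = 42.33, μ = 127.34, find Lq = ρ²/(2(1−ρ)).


ρ = 42.33/127.34 = 0.3324
M/D/1: Lq = ρ²/(2(1−ρ)) = 0.1105/(2·0.6676) = 0.08276

Final: 0.08276


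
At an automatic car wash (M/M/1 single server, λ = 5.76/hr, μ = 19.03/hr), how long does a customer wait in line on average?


ρ = 5.76/19.03 = 0.3027
Wq = ρ/(μ−λ) = 0.3027/(19.03 − 5.76) = 0.3027/13.27 = 0.02281 hr

Final: 0.02281 hr


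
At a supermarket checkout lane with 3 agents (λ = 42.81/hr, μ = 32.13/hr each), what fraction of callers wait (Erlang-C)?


a = λ/μ = 1.3324; ρ = a/3 = 0.4441
P₀ = 0.254501 (from M/M/c formula)
C(c,a) = [a^c/(c!(1−ρ))]·P₀ = [2.36539/(6·0.5559)]·0.254501
= 0.70922·0.254501 = 0.180497

Final: 0.180497


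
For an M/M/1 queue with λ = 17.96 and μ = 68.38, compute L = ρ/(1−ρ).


ρ = λ/μ = 17.96/68.38 = 0.2626
L = ρ/(1−ρ) = 0.2626/(1 − 0.2626) = 0.2626/0.7374 = 0.3562

Final: 0.3562


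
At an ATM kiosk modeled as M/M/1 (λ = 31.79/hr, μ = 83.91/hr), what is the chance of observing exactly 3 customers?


ρ = 31.79/83.91 = 0.3789
P_n = (1−ρ)·ρ^n = (1 − 0.3789)·0.3789^3 = 0.6211·0.054379 = 0.033777

Final: 0.033777


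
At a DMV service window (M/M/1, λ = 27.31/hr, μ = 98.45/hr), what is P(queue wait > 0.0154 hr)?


ρ = 27.31/98.45 = 0.2774
P(Wq > t) = ρ·e^{−(μ−λ)t} = 0.2774·e^{−1.0956}
= 0.2774·0.334354 = 0.092750

Final: 0.092750


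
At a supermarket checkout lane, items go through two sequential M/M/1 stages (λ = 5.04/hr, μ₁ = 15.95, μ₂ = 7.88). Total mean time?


Each node sees arrival rate λ = 5.04/hr (tandem ⇒ throughput preserved).
W₁ = 1/(μ₁−λ) = 1/(15.95−5.04) = 0.09166 hr
W₂ = 1/(μ₂−λ) = 1/(7.88−5.04) = 0.35211 hr
W_total = W₁ + W₂ = 0.09166 + 0.35211 = 0.44377 hr

Final: 0.44377 hr


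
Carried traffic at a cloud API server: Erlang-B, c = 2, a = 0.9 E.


B(2,0.9) = 0.175705 (Erlang-B)
Carried load = a(1 − B) = 0.9·(1 − 0.175705) = 0.9·0.824295 = 0.7419 E

Final: 0.7419 Erlangs


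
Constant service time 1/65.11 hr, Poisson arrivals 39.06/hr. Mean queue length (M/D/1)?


ρ = 39.06/65.11 = 0.5999
M/D/1: Lq = ρ²/(2(1−ρ)) = 0.3599/(2·0.4001) = 0.44976

Final: 0.44976


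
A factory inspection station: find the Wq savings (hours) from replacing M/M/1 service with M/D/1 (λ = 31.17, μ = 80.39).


ρ = 31.17/80.39 = 0.3877
Wq(M/M/1) = ρ/(μ−λ) = 0.3877/49.22 = 0.007878 hr
Wq(M/D/1) = ρ/(2(μ−λ)) = 0.003939 hr
Savings = 0.007878 − 0.003939 = 0.003939 hr

Final: 0.003939 hr


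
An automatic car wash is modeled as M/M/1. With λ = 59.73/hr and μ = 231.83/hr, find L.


ρ = λ/μ = 59.73/231.83 = 0.2576
L = ρ/(1−ρ) = 0.2576/(1 − 0.2576) = 0.2576/0.7424 = 0.3471

Final: 0.3471


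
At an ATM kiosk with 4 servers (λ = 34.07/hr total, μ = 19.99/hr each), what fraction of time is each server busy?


ρ = λ/(cμ) = 34.07/(4·19.99) = 34.07/79.96 = 0.4261

Final: 0.4261


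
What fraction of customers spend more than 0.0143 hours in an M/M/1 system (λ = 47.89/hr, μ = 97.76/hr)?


W ~ Exponential(μ−λ) for M/M/1.
μ − λ = 97.76 − 47.89 = 49.8700
P(W > t) = e^{−(μ−λ)t} = e^{−0.7131} = 0.490102

Final: 0.490102


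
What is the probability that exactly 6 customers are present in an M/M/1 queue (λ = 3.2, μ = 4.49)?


ρ = 3.2/4.49 = 0.7127
P_n = (1−ρ)·ρ^n = (1 − 0.7127)·0.7127^6 = 0.2873·0.131045 = 0.037650

Final: 0.037650


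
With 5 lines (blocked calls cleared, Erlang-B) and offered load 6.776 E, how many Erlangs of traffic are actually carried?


B(5,6.776) = 0.411240 (Erlang-B)
Carried load = a(1 − B) = 6.776·(1 − 0.411240) = 6.776·0.588760 = 3.9894 E

Final: 3.9894 Erlangs


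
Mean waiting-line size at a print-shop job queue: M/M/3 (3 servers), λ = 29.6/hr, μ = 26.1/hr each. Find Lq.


a = λ/μ = 1.1341; ρ = a/3 = 0.3780
P₀ = 0.315650
Lq = P₀·a^c·ρ / (c!·(1−ρ)²) = 0.315650·1.45866·0.3780/(6·0.38684)
= 0.07499

Final: 0.07499


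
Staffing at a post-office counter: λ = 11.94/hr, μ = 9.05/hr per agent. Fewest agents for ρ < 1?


Stability requires cμ > λ ⇔ c > λ/μ.
λ/μ = 11.94/9.05 = 1.3193
Minimum integer c = ⌊1.3193⌋ + 1 = 2
Check: 2·9.05 = 18.10 > 11.94, while 1·9.05 = 9.05 ≤ 11.94

Final: 2 servers


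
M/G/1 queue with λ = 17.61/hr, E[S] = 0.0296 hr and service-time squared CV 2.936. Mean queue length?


ρ = λ·E[S] = 17.61·0.0296 = 0.5213
Lq = ρ²(1+C_s²)/(2(1−ρ)) = 0.2717·(1+2.936)/(2·0.4787)
= 0.2717·3.9360/0.9575 = 1.11692

Final: 1.11692


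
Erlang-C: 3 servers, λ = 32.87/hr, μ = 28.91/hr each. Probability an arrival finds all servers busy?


a = λ/μ = 1.1370; ρ = a/3 = 0.3790
P₀ = 0.314683 (from M/M/c formula)
C(c,a) = [a^c/(c!(1−ρ))]·P₀ = [1.46979/(6·0.6210)]·0.314683
= 0.39446·0.314683 = 0.124131

Final: 0.124131


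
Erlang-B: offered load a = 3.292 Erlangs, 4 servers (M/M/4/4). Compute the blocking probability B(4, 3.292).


B(c,a) = (a^c/c!) / Σ_{k=0}^{c} a^k/k!
a^4/4! = 4.893595
Σ terms (k=0..4): 1.00000 + 3.29200 + 5.41863 + 5.94605 + 4.89360 = 20.550273
B = 4.893595/20.550273 = 0.238128

Final: 0.238128


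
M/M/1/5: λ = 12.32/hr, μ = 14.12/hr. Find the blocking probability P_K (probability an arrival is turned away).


ρ = λ/μ = 12.32/14.12 = 0.8725
P_K = (1−ρ)ρ^K/(1−ρ^(K+1)) = (0.1275·0.505685)/(1 − 0.441221)
= 0.064464/0.558779 = 0.115366

Final: 0.115366


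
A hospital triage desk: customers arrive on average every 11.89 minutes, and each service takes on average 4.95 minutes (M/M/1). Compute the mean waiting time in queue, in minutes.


λ = 60/11.89 = 5.0463 /hr
μ = 60/4.95 = 12.1212 /hr
ρ = λ/μ = 5.0463/12.1212 = 0.4163
Wq = ρ/(μ−λ) = 0.4163/(12.1212−5.0463) = 0.05884 hr
In minutes: 0.05884·60 = 3.531 min

Final: 3.531 min


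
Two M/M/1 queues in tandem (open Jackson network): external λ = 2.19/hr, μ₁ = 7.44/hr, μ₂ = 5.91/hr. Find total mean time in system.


Each node sees arrival rate λ = 2.19/hr (tandem ⇒ throughput preserved).
W₁ = 1/(μ₁−λ) = 1/(7.44−2.19) = 0.19048 hr
W₂ = 1/(μ₂−λ) = 1/(5.91−2.19) = 0.26882 hr
W_total = W₁ + W₂ = 0.19048 + 0.26882 = 0.45929 hr

Final: 0.45929 hr


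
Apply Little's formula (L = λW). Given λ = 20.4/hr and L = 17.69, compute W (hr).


W = L/λ = 17.69/20.4 = 0.8672 hr

Final: 0.8672 hr


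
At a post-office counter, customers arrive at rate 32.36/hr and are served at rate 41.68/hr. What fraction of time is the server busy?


ρ = λ/μ = 32.36/41.68 = 0.7764

Final: 0.7764


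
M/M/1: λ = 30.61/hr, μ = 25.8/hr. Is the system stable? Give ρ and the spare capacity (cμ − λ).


Total capacity cμ = 1·25.8 = 25.80/hr
ρ = λ/(cμ) = 30.61/25.80 = 1.1864
Stable ⇔ ρ < 1: NO
Spare capacity = cμ − λ = 25.80 − 30.61 = -4.81/hr

Final: ρ = 1.1864; unstable; margin = -4.81/hr


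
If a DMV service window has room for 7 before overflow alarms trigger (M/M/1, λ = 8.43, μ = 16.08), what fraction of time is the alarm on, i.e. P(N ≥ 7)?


ρ = 8.43/16.08 = 0.5243
P(N ≥ n) = ρ^n = 0.5243^7 = 0.010884

Final: 0.010884


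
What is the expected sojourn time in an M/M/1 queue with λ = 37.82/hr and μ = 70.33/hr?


W = 1/(μ−λ) = 1/(70.33 − 37.82) = 1/32.51 = 0.03076 hr

Final: 0.03076 hr


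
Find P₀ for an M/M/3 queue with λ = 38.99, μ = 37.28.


a = λ/μ = 38.99/37.28 = 1.0459; ρ = a/c = 0.3486
Σ_{k=0}^{2} a^k/k! (terms k=0..2) = 1.00000 + 1.04587 + 0.54692 = 2.59279
Tail: a^3/(3!(1−ρ)) = 1.14402/(6·0.6514) = 0.29272
P₀ = 1/(2.59279 + 0.29272) = 1/2.88551 = 0.346559

Final: 0.346559


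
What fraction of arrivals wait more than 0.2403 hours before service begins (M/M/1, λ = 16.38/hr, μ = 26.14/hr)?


ρ = 16.38/26.14 = 0.6266
P(Wq > t) = ρ·e^{−(μ−λ)t} = 0.6266·e^{−2.3453}
= 0.6266·0.095816 = 0.060041

Final: 0.060041


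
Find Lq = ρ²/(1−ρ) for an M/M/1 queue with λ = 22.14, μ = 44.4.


ρ = 22.14/44.4 = 0.4986
Lq = ρ²/(1−ρ) = 0.2487/0.5014 = 0.4960

Final: 0.4960


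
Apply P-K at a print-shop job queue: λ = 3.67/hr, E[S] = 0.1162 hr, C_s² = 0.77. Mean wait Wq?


ρ = λ·E[S] = 3.67·0.1162 = 0.4265
E[S²] = E[S]²(1+C_s²) = 0.1162²·(1+0.77) = 0.023899
Wq = λ·E[S²]/(2(1−ρ)) = 3.67·0.023899/(2·0.5735) = 0.07646 hr

Final: 0.07646 hr


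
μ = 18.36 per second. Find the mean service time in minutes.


Mean service time = 1/μ = 1/18.36 second = 0.05447 second
In minutes: 0.05447 × 0.0166667 = 0.0009078 min

Final: 0.0009078 min


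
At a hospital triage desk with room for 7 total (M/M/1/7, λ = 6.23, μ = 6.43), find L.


ρ = 6.23/6.43 = 0.9689
L = ρ[1 − (K+1)ρ^K + Kρ^(K+1)] / [(1−ρ)(1−ρ^(K+1))]
Numerator: 0.9689·(1 − 8·0.801566 + 7·0.776634) = 0.023165
Denominator: (0.03110)·(0.223366) = 0.006948
L = 0.023165/0.006948 = 3.3343

Final: 3.3343


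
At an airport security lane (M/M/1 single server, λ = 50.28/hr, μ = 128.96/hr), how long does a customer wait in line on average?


ρ = 50.28/128.96 = 0.3899
Wq = ρ/(μ−λ) = 0.3899/(128.96 − 50.28) = 0.3899/78.68 = 0.004955 hr

Final: 0.004955 hr


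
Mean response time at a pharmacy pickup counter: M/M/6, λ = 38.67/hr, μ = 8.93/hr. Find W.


a = 4.3303; ρ = 0.7217; P₀ = 0.011301
Lq = P₀·a^c·ρ/(c!(1−ρ)²) = 0.96456
Wq = Lq/λ = 0.96456/38.67 = 0.02494 hr
W = Wq + 1/μ = 0.02494 + 0.11198 = 0.13693 hr

Final: 0.13693 hr


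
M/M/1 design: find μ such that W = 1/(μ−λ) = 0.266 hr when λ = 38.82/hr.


W = 1/(μ−λ) ⇒ μ − λ = 1/W = 1/0.266 = 3.7594
μ = λ + 1/W = 38.82 + 3.7594 = 42.5794 per hr

Final: 42.5794 /hr


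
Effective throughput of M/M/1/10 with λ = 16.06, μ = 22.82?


ρ = 0.7038; P_K = (1−ρ)ρ^10/(1−ρ^11) = 0.009019
λ_eff = λ(1 − P_K) = 16.06·(1 − 0.009019) = 16.06·0.990981 = 15.9152 /hr

Final: 15.9152 /hr


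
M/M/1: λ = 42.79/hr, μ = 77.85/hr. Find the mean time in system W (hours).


W = 1/(μ−λ) = 1/(77.85 − 42.79) = 1/35.06 = 0.02852 hr

Final: 0.02852 hr


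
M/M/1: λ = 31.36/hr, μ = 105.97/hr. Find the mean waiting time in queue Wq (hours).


ρ = 31.36/105.97 = 0.2959
Wq = ρ/(μ−λ) = 0.2959/(105.97 − 31.36) = 0.2959/74.61 = 0.003966 hr

Final: 0.003966 hr


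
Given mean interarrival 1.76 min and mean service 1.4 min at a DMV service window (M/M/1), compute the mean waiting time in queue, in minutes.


λ = 60/1.76 = 34.0909 /hr
μ = 60/1.4 = 42.8571 /hr
ρ = λ/μ = 34.0909/42.8571 = 0.7955
Wq = ρ/(μ−λ) = 0.7955/(42.8571−34.0909) = 0.09074 hr
In minutes: 0.09074·60 = 5.444 min

Final: 5.444 min


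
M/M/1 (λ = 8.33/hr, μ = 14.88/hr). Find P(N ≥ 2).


ρ = 8.33/14.88 = 0.5598
P(N ≥ n) = ρ^n = 0.5598^2 = 0.313389

Final: 0.313389


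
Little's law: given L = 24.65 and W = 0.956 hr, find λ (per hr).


λ = L/W = 24.65/0.956 = 25.7845 /hr

Final: 25.7845 /hr


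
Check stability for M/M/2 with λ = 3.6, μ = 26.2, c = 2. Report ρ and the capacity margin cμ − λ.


Total capacity cμ = 2·26.2 = 52.40/hr
ρ = λ/(cμ) = 3.6/52.40 = 0.06870
Stable ⇔ ρ < 1: YES
Spare capacity = cμ − λ = 52.40 − 3.6 = 48.80/hr

Final: ρ = 0.06870; stable; margin = 48.80/hr


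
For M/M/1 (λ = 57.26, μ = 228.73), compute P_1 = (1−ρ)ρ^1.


ρ = 57.26/228.73 = 0.2503
P_n = (1−ρ)·ρ^n = (1 − 0.2503)·0.2503^1 = 0.7497·0.250339 = 0.187669

Final: 0.187669


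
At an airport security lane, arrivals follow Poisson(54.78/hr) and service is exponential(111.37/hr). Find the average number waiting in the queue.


ρ = 54.78/111.37 = 0.4919
Lq = ρ²/(1−ρ) = 0.2419/0.5081 = 0.4761

Final: 0.4761


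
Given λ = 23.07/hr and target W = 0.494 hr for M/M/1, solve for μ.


W = 1/(μ−λ) ⇒ μ − λ = 1/W = 1/0.494 = 2.0243
μ = λ + 1/W = 23.07 + 2.0243 = 25.0943 per hr

Final: 25.0943 /hr


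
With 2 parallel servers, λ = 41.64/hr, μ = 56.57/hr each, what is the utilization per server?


ρ = λ/(cμ) = 41.64/(2·56.57) = 41.64/113.14 = 0.3680

Final: 0.3680


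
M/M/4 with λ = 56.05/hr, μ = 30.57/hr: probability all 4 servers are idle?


a = λ/μ = 56.05/30.57 = 1.8335; ρ = a/c = 0.4584
Σ_{k=0}^{3} a^k/k! (terms k=0..3) = 1.00000 + 1.83350 + 1.68086 + 1.02728 = 5.54163
Tail: a^4/(4!(1−ρ)) = 11.30110/(24·0.5416) = 0.86938
P₀ = 1/(5.54163 + 0.86938) = 1/6.41101 = 0.155982

Final: 0.155982


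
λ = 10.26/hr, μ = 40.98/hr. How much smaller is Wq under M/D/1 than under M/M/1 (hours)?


ρ = 10.26/40.98 = 0.2504
Wq(M/M/1) = ρ/(μ−λ) = 0.2504/30.72 = 0.008150 hr
Wq(M/D/1) = ρ/(2(μ−λ)) = 0.004075 hr
Savings = 0.008150 − 0.004075 = 0.004075 hr

Final: 0.004075 hr


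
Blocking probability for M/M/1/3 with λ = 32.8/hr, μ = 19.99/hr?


ρ = λ/μ = 32.8/19.99 = 1.6408
P_K = (1−ρ)ρ^K/(1−ρ^(K+1)) = (-0.6408·4.417567)/(1 − 7.248434)
= -2.830867/-6.248434 = 0.453052

Final: 0.453052


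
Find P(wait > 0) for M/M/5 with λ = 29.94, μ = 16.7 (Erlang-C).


a = λ/μ = 1.7928; ρ = a/5 = 0.3586
P₀ = 0.165799 (from M/M/c formula)
C(c,a) = [a^c/(c!(1−ρ))]·P₀ = [18.52152/(120·0.6414)]·0.165799
= 0.24063·0.165799 = 0.039895

Final: 0.039895


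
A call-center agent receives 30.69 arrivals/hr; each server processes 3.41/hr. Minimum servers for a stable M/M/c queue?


Stability requires cμ > λ ⇔ c > λ/μ.
λ/μ = 30.69/3.41 = 9.0000
Minimum integer c = ⌊9.0000⌋ + 1 = 10
Check: 10·3.41 = 34.10 > 30.69, while 9·3.41 = 30.69 ≤ 30.69

Final: 10 servers


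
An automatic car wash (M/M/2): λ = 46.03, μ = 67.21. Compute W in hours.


a = 0.6849; ρ = 0.3424; P₀ = 0.489831
Lq = P₀·a^c·ρ/(c!(1−ρ)²) = 0.09098
Wq = Lq/λ = 0.09098/46.03 = 0.001976 hr
W = Wq + 1/μ = 0.001976 + 0.01488 = 0.01686 hr

Final: 0.01686 hr


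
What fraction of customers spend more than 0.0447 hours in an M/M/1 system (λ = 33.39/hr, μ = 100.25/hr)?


W ~ Exponential(μ−λ) for M/M/1.
μ − λ = 100.25 − 33.39 = 66.8600
P(W > t) = e^{−(μ−λ)t} = e^{−2.9886} = 0.050356

Final: 0.050356


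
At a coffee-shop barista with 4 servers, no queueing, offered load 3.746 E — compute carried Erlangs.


B(4,3.746) = 0.285599 (Erlang-B)
Carried load = a(1 − B) = 3.746·(1 − 0.285599) = 3.746·0.714401 = 2.6761 E

Final: 2.6761 Erlangs


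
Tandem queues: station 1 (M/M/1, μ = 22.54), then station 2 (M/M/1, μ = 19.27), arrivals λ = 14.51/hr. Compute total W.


Each node sees arrival rate λ = 14.51/hr (tandem ⇒ throughput preserved).
W₁ = 1/(μ₁−λ) = 1/(22.54−14.51) = 0.12453 hr
W₂ = 1/(μ₂−λ) = 1/(19.27−14.51) = 0.21008 hr
W_total = W₁ + W₂ = 0.12453 + 0.21008 = 0.33462 hr

Final: 0.33462 hr


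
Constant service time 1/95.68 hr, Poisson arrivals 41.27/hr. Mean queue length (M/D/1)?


ρ = 41.27/95.68 = 0.4313
M/D/1: Lq = ρ²/(2(1−ρ)) = 0.1860/(2·0.5687) = 0.16358

Final: 0.16358


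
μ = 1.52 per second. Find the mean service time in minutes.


Mean service time = 1/μ = 1/1.52 second = 0.65789 second
In minutes: 0.65789 × 0.0166667 = 0.01096 min

Final: 0.01096 min


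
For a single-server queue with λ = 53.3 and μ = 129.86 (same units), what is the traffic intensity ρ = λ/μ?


ρ = λ/μ = 53.3/129.86 = 0.4104

Final: 0.4104


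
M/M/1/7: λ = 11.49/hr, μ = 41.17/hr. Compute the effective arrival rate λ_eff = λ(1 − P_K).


ρ = 0.2791; P_K = (1−ρ)ρ^7/(1−ρ^8) = 0.00009508
λ_eff = λ(1 − P_K) = 11.49·(1 − 0.00009508) = 11.49·0.999905 = 11.4889 /hr

Final: 11.4889 /hr


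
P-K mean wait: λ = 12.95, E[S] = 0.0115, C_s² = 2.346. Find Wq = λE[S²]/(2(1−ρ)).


ρ = λ·E[S] = 12.95·0.0115 = 0.1489
E[S²] = E[S]²(1+C_s²) = 0.0115²·(1+2.346) = 0.0004425
Wq = λ·E[S²]/(2(1−ρ)) = 12.95·0.0004425/(2·0.8511) = 0.003367 hr

Final: 0.003367 hr


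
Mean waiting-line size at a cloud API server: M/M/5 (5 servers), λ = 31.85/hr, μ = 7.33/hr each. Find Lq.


a = λ/μ = 4.3452; ρ = a/5 = 0.8690
P₀ = 0.007049
Lq = P₀·a^c·ρ / (c!·(1−ρ)²) = 0.007049·1548.91402·0.8690/(120·0.01715)
= 4.60965

Final: 4.60965


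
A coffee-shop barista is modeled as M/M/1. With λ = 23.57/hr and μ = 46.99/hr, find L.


ρ = λ/μ = 23.57/46.99 = 0.5016
L = ρ/(1−ρ) = 0.5016/(1 − 0.5016) = 0.5016/0.4984 = 1.0064

Final: 1.0064


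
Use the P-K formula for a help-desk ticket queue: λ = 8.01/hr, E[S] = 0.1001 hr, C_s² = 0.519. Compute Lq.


ρ = λ·E[S] = 8.01·0.1001 = 0.8018
Lq = ρ²(1+C_s²)/(2(1−ρ)) = 0.6429·(1+0.519)/(2·0.1982)
= 0.6429·1.5190/0.3964 = 2.46354

Final: 2.46354


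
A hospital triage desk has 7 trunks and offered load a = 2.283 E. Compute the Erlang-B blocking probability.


B(c,a) = (a^c/c!) / Σ_{k=0}^{c} a^k/k!
a^7/7! = 0.064137
Σ terms (k=0..7): 1.00000 + 2.28300 + 2.60604 + 1.98320 + 1.13191 + 0.51683 + 0.19665 + 0.06414 = 9.781778
B = 0.064137/9.781778 = 0.006557

Final: 0.006557


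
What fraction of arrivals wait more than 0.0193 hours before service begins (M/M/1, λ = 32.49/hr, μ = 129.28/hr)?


ρ = 32.49/129.28 = 0.2513
P(Wq > t) = ρ·e^{−(μ−λ)t} = 0.2513·e^{−1.8680}
= 0.2513·0.154425 = 0.038809

Final: 0.038809


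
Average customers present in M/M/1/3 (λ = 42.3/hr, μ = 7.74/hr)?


ρ = 42.3/7.74 = 5.4651
L = ρ[1 − (K+1)ρ^K + Kρ^(K+1)] / [(1−ρ)(1−ρ^(K+1))]
Numerator: 5.4651·(1 − 4·163.229338 + 3·892.067314) = 11062.950659
Denominator: (-4.4651)·(-891.067314) = 3978.719169
L = 11062.950659/3978.719169 = 2.7805

Final: 2.7805


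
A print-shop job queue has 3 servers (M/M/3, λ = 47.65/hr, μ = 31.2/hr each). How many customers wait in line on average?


a = λ/μ = 1.5272; ρ = a/3 = 0.5091
P₀ = 0.203962
Lq = P₀·a^c·ρ / (c!·(1−ρ)²) = 0.203962·3.56225·0.5091/(6·0.24100)
= 0.25579

Final: 0.25579


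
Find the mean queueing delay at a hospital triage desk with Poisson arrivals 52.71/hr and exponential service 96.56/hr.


ρ = 52.71/96.56 = 0.5459
Wq = ρ/(μ−λ) = 0.5459/(96.56 − 52.71) = 0.5459/43.85 = 0.01245 hr

Final: 0.01245 hr


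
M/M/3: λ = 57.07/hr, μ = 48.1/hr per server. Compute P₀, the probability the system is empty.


a = λ/μ = 57.07/48.1 = 1.1865; ρ = a/c = 0.3955
Σ_{k=0}^{2} a^k/k! (terms k=0..2) = 1.00000 + 1.18649 + 0.70388 = 2.89036
Tail: a^3/(3!(1−ρ)) = 1.67028/(6·0.6045) = 0.46051
P₀ = 1/(2.89036 + 0.46051) = 1/3.35087 = 0.298430

Final: 0.298430
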